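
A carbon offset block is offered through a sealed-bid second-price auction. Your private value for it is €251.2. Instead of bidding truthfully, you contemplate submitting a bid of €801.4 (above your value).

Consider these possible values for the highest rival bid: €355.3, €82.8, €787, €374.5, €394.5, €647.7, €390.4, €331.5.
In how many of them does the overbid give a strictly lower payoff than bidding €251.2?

The deviation hurts exactly when the highest competing bid lies strictly between €251.2 and €801.4 — overbidding then wins at a price above your value.
€355.3: inside the interval → strictly worse (loss €104.1).
€82.8: below both → same outcome either way.
€787: inside the interval → strictly worse (loss €535.8).
€374.5: inside the interval → strictly worse (loss €123.3).
€394.5: inside the interval → strictly worse (loss €143.3).
€647.7: inside the interval → strictly worse (loss €396.5).
€390.4: inside the interval → strictly worse (loss €139.2).
€331.5: inside the interval → strictly worse (loss €80.3).
Count: 7.

7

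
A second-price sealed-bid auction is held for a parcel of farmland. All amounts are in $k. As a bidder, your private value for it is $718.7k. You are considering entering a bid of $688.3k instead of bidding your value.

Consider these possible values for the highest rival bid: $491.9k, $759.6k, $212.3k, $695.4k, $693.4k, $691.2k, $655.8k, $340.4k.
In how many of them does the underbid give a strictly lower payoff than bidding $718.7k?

3

The deviation hurts exactly when the highest competing bid lies strictly between $688.3k and $718.7k — underbidding then forfeits a profitable win.
$491.9k: below both → same outcome either way.
$759.6k: above both → same outcome either way.
$212.3k: below both → same outcome either way.
$695.4k: inside the interval → strictly worse (loss $23.3k).
$693.4k: inside the interval → strictly worse (loss $25.3k).
$691.2k: inside the interval → strictly worse (loss $27.5k).
$655.8k: below both → same outcome either way.
$340.4k: below both → same outcome either way.
Count: 3.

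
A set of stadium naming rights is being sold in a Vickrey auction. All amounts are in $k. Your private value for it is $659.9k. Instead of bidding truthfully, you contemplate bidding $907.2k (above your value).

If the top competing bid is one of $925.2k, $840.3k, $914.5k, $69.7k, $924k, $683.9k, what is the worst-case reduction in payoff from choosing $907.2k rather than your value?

$180.4k

$925.2k: same outcome either way → loss $0k.
$840.3k: truthful gives $0k, deviation gives −$180.4k → loss $180.4k.
$914.5k: same outcome either way → loss $0k.
$69.7k: same outcome either way → loss $0k.
$924k: same outcome either way → loss $0k.
$683.9k: truthful gives $0k, deviation gives −$24k → loss $24k.
Maximum loss: $180.4k.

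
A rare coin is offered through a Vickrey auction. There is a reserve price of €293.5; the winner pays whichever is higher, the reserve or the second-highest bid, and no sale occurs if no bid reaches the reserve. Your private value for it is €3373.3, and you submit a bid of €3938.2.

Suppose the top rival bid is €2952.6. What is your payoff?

€420.7

Your bid €3938.2 is the highest and exceeds the reserve.
Price = max(second-highest bid, reserve) = max(€2952.6, €293.5) = €2952.6.
Payoff = €3373.3 − €2952.6 = €420.7.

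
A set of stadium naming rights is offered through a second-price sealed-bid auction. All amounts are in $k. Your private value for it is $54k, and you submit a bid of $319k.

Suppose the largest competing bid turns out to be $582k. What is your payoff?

$0k

Your bid $319k is below the highest competing bid $582k, so you lose.
A losing bidder pays nothing and receives nothing: payoff = $0k.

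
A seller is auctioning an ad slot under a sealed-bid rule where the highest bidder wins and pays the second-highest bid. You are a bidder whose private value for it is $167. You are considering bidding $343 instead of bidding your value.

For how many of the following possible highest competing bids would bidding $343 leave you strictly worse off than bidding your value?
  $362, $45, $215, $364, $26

1

The deviation hurts exactly when the highest competing bid lies strictly between $167 and $343 — overbidding then wins at a price above your value.
$362: above both → same outcome either way.
$45: below both → same outcome either way.
$215: inside the interval → strictly worse (loss $48).
$364: above both → same outcome either way.
$26: below both → same outcome either way.
Count: 1.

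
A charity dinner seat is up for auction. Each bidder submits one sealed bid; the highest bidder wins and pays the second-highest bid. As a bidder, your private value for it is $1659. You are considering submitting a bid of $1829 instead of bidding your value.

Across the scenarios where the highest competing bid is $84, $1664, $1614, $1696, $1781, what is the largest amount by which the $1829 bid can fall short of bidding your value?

$84: same outcome either way → loss $0.
$1664: truthful gives $0, deviation gives −$5 → loss $5.
$1614: same outcome either way → loss $0.
$1696: truthful gives $0, deviation gives −$37 → loss $37.
$1781: truthful gives $0, deviation gives −$122 → loss $122.
Maximum loss: $122.

$122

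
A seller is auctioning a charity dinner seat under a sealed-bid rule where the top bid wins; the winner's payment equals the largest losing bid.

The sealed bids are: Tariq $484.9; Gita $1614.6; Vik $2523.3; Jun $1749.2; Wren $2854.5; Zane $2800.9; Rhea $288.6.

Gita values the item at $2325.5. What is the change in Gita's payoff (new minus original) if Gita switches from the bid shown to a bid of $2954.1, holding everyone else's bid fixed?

The highest bid among the other bidders is $2854.5; Gita's bid doesn't change that.
Original bid $1614.6: Gita is not highest (top rival bid is $2854.5); payoff $0.
Alternative bid $2954.1: Gita is highest, pays the top rival bid $2854.5; payoff $2325.5 − $2854.5 = −$529.
Change in payoff = −$529 − ($0) = −$529.

−$529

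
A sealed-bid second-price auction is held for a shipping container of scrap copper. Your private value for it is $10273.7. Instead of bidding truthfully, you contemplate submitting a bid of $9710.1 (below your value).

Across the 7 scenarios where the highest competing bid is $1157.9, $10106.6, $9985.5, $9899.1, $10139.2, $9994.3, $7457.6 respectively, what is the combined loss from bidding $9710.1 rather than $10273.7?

The deviation costs you only when the competing bid falls strictly between $9710.1 and $10273.7; elsewhere both bids give the same outcome.
$1157.9: outcomes coincide → loss $0.
$10106.6: truthful payoff $167.1, deviation payoff $0 → loss $167.1.
$9985.5: truthful payoff $288.2, deviation payoff $0 → loss $288.2.
$9899.1: truthful payoff $374.6, deviation payoff $0 → loss $374.6.
$10139.2: truthful payoff $134.5, deviation payoff $0 → loss $134.5.
$9994.3: truthful payoff $279.4, deviation payoff $0 → loss $279.4.
$7457.6: outcomes coincide → loss $0.
Total loss = $167.1 + $288.2 + $374.6 + $134.5 + $279.4 = $1243.8.

$1243.8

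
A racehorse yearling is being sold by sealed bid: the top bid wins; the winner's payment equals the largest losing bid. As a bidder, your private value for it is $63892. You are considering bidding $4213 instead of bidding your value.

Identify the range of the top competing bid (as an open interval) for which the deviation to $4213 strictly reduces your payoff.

($4213, $63892)

If the competing bid is below $4213, both bids win at the same price — no difference.
If it is above $63892, both bids lose — no difference.
If it lies strictly between $4213 and $63892, bidding your value wins at a price below your value (positive payoff) while bidding $4213 loses (payoff 0).
So the deviation strictly hurts on the open interval ($4213, $63892).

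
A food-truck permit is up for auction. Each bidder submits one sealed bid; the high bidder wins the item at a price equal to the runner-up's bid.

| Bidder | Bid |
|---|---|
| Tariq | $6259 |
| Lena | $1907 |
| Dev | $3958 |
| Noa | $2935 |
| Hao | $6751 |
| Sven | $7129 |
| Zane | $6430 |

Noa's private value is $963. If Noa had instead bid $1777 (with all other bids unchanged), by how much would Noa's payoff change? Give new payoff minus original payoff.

$0

The highest bid among the other bidders is $7129; Noa's bid doesn't change that.
Original bid $2935: Noa is not highest (top rival bid is $7129); payoff $0.
Alternative bid $1777: Noa is not highest (top rival bid is $7129); payoff $0.
Change in payoff = $0 − ($0) = $0.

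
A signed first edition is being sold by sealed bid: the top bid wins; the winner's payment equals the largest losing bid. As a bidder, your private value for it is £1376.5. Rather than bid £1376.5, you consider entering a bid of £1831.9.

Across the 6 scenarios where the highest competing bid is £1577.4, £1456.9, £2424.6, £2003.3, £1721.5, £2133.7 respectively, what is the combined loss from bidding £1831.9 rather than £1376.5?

£626.3

The deviation costs you only when the competing bid falls strictly between £1376.5 and £1831.9; elsewhere both bids give the same outcome.
£1577.4: truthful payoff £0, deviation payoff −£200.9 → loss £200.9.
£1456.9: truthful payoff £0, deviation payoff −£80.4 → loss £80.4.
£2424.6: outcomes coincide → loss £0.
£2003.3: outcomes coincide → loss £0.
£1721.5: truthful payoff £0, deviation payoff −£345 → loss £345.
£2133.7: outcomes coincide → loss £0.
Total loss = £200.9 + £80.4 + £345 = £626.3.
In a second-price auction your bid sets only whether you win, not what you pay, so bidding your true value is weakly dominant.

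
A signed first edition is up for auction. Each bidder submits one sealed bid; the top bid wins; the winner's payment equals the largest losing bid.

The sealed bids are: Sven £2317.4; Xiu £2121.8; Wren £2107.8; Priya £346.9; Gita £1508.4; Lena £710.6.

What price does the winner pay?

£2121.8

Highest bid: Sven at £2317.4, so Sven wins.
Second-highest bid: Xiu at £2121.8 — that is the price the winner pays.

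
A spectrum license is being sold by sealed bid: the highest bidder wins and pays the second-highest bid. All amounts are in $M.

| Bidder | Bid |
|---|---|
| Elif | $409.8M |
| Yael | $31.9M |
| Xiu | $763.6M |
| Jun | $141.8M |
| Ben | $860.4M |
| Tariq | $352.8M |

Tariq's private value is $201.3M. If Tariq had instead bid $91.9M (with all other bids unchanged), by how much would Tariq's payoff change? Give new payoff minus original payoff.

$0M

The highest bid among the other bidders is $860.4M; Tariq's bid doesn't change that.
Original bid $352.8M: Tariq is not highest (top rival bid is $860.4M); payoff $0M.
Alternative bid $91.9M: Tariq is not highest (top rival bid is $860.4M); payoff $0M.
Change in payoff = $0M − ($0M) = $0M.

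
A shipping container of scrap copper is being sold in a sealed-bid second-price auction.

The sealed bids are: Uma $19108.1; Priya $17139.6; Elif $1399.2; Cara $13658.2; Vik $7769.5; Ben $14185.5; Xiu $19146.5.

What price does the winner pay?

Highest bid: Xiu at $19146.5, so Xiu wins.
Second-highest bid: Uma at $19108.1 — that is the price the winner pays.

$19108.1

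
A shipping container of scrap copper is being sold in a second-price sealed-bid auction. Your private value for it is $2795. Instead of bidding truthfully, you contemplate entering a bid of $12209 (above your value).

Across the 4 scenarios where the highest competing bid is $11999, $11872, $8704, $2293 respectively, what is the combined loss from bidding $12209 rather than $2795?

$24190

The deviation costs you only when the competing bid falls strictly between $2795 and $12209; elsewhere both bids give the same outcome.
$11999: truthful payoff $0, deviation payoff −$9204 → loss $9204.
$11872: truthful payoff $0, deviation payoff −$9077 → loss $9077.
$8704: truthful payoff $0, deviation payoff −$5909 → loss $5909.
$2293: outcomes coincide → loss $0.
Total loss = $9204 + $9077 + $5909 = $24190.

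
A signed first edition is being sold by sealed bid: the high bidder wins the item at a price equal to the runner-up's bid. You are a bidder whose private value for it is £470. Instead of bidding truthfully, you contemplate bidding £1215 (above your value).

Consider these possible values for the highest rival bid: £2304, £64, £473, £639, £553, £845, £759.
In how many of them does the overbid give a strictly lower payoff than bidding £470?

The deviation hurts exactly when the highest competing bid lies strictly between £470 and £1215 — overbidding then wins at a price above your value.
£2304: above both → same outcome either way.
£64: below both → same outcome either way.
£473: inside the interval → strictly worse (loss £3).
£639: inside the interval → strictly worse (loss £169).
£553: inside the interval → strictly worse (loss £83).
£845: inside the interval → strictly worse (loss £375).
£759: inside the interval → strictly worse (loss £289).
Count: 5.

5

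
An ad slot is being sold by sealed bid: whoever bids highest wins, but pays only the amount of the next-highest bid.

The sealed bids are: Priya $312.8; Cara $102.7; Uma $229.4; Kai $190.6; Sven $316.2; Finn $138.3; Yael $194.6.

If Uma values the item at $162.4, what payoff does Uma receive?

$0

Highest bid: Sven at $316.2, so Sven wins.
Second-highest bid: Priya at $312.8 — that is the price the winner pays.
Uma did not win, so Uma pays nothing and receives nothing: payoff $0.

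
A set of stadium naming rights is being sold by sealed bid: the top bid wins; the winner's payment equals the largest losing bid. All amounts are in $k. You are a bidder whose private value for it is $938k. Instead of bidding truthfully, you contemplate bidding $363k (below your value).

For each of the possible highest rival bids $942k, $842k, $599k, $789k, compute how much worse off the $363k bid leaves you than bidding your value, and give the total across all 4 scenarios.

$584k

The deviation costs you only when the competing bid falls strictly between $363k and $938k; elsewhere both bids give the same outcome.
$942k: outcomes coincide → loss $0k.
$842k: truthful payoff $96k, deviation payoff $0k → loss $96k.
$599k: truthful payoff $339k, deviation payoff $0k → loss $339k.
$789k: truthful payoff $149k, deviation payoff $0k → loss $149k.
Total loss = $96k + $339k + $149k = $584k.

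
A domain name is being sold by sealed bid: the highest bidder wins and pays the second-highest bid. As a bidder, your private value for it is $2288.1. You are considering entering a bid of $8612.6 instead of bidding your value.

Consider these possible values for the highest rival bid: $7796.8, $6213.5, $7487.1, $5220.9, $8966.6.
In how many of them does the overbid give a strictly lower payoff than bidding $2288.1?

4

The deviation hurts exactly when the highest competing bid lies strictly between $2288.1 and $8612.6 — overbidding then wins at a price above your value.
$7796.8: inside the interval → strictly worse (loss $5508.7).
$6213.5: inside the interval → strictly worse (loss $3925.4).
$7487.1: inside the interval → strictly worse (loss $5199).
$5220.9: inside the interval → strictly worse (loss $2932.8).
$8966.6: above both → same outcome either way.
Count: 4.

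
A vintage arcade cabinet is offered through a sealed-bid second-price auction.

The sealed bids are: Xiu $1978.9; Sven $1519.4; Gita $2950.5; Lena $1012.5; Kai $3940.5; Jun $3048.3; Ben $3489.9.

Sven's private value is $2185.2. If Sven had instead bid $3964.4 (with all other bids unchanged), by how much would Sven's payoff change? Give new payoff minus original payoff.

The highest bid among the other bidders is $3940.5; Sven's bid doesn't change that.
Original bid $1519.4: Sven is not highest (top rival bid is $3940.5); payoff $0.
Alternative bid $3964.4: Sven is highest, pays the top rival bid $3940.5; payoff $2185.2 − $3940.5 = −$1755.3.
Change in payoff = −$1755.3 − ($0) = −$1755.3.

−$1755.3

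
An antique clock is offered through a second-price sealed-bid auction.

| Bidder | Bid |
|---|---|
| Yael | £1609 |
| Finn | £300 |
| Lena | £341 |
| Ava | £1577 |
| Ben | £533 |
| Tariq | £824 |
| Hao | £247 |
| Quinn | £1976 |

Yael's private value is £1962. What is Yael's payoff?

£0

Highest bid: Quinn at £1976, so Quinn wins.
Second-highest bid: Yael at £1609 — that is the price the winner pays.
Yael did not win, so Yael pays nothing and receives nothing: payoff £0.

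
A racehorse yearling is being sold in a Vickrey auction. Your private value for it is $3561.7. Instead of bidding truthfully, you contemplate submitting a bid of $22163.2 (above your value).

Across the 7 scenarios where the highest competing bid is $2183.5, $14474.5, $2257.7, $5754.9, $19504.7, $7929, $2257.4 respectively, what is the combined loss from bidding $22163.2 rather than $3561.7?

The deviation costs you only when the competing bid falls strictly between $3561.7 and $22163.2; elsewhere both bids give the same outcome.
$2183.5: outcomes coincide → loss $0.
$14474.5: truthful payoff $0, deviation payoff −$10912.8 → loss $10912.8.
$2257.7: outcomes coincide → loss $0.
$5754.9: truthful payoff $0, deviation payoff −$2193.2 → loss $2193.2.
$19504.7: truthful payoff $0, deviation payoff −$15943 → loss $15943.
$7929: truthful payoff $0, deviation payoff −$4367.3 → loss $4367.3.
$2257.4: outcomes coincide → loss $0.
Total loss = $10912.8 + $2193.2 + $15943 + $4367.3 = $33416.3.

$33416.3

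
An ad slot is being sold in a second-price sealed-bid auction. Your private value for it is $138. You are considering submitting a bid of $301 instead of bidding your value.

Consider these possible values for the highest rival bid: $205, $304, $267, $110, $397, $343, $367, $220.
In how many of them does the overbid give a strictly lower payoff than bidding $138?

3

The deviation hurts exactly when the highest competing bid lies strictly between $138 and $301 — overbidding then wins at a price above your value.
$205: inside the interval → strictly worse (loss $67).
$304: above both → same outcome either way.
$267: inside the interval → strictly worse (loss $129).
$110: below both → same outcome either way.
$397: above both → same outcome either way.
$343: above both → same outcome either way.
$367: above both → same outcome either way.
$220: inside the interval → strictly worse (loss $82).
Count: 3.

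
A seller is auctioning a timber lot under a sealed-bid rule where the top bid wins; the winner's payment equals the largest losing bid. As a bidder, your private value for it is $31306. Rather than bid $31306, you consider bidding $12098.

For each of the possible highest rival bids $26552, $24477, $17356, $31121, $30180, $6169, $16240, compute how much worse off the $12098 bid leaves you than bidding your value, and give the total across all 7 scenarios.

$41910

The deviation costs you only when the competing bid falls strictly between $12098 and $31306; elsewhere both bids give the same outcome.
$26552: truthful payoff $4754, deviation payoff $0 → loss $4754.
$24477: truthful payoff $6829, deviation payoff $0 → loss $6829.
$17356: truthful payoff $13950, deviation payoff $0 → loss $13950.
$31121: truthful payoff $185, deviation payoff $0 → loss $185.
$30180: truthful payoff $1126, deviation payoff $0 → loss $1126.
$6169: outcomes coincide → loss $0.
$16240: truthful payoff $15066, deviation payoff $0 → loss $15066.
Total loss = $4754 + $6829 + $13950 + $185 + $1126 + $15066 = $41910.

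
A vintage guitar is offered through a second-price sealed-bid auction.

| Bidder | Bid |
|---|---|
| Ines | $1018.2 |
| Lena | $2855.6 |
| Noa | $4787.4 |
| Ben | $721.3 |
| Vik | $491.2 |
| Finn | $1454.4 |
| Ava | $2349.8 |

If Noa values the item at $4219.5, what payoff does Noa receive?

Highest bid: Noa at $4787.4, so Noa wins.
Second-highest bid: Lena at $2855.6 — that is the price the winner pays.
Noa's payoff = value − price = $4219.5 − $2855.6 = $1363.9.

$1363.9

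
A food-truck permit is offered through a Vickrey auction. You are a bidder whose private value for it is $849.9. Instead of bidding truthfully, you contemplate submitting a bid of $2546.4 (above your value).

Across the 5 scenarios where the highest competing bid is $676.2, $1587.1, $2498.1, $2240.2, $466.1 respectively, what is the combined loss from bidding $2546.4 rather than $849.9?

The deviation costs you only when the competing bid falls strictly between $849.9 and $2546.4; elsewhere both bids give the same outcome.
$676.2: outcomes coincide → loss $0.
$1587.1: truthful payoff $0, deviation payoff −$737.2 → loss $737.2.
$2498.1: truthful payoff $0, deviation payoff −$1648.2 → loss $1648.2.
$2240.2: truthful payoff $0, deviation payoff −$1390.3 → loss $1390.3.
$466.1: outcomes coincide → loss $0.
Total loss = $737.2 + $1648.2 + $1390.3 = $3775.7.

$3775.7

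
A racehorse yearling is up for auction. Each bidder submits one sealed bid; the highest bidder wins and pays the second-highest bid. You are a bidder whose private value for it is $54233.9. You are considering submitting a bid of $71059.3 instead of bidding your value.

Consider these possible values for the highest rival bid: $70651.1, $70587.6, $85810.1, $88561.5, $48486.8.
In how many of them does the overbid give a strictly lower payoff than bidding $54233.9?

The deviation hurts exactly when the highest competing bid lies strictly between $54233.9 and $71059.3 — overbidding then wins at a price above your value.
$70651.1: inside the interval → strictly worse (loss $16417.2).
$70587.6: inside the interval → strictly worse (loss $16353.7).
$85810.1: above both → same outcome either way.
$88561.5: above both → same outcome either way.
$48486.8: below both → same outcome either way.
Count: 2.

2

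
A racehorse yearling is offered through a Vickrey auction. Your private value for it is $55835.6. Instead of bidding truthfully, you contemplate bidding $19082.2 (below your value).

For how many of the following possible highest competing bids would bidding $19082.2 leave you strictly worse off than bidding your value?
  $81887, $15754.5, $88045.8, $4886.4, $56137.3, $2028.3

The deviation hurts exactly when the highest competing bid lies strictly between $19082.2 and $55835.6 — underbidding then forfeits a profitable win.
$81887: above both → same outcome either way.
$15754.5: below both → same outcome either way.
$88045.8: above both → same outcome either way.
$4886.4: below both → same outcome either way.
$56137.3: above both → same outcome either way.
$2028.3: below both → same outcome either way.
Count: 0.

0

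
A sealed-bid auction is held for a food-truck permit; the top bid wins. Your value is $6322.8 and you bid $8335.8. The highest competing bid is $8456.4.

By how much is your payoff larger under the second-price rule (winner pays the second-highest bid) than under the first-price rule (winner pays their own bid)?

$0

Your bid $8335.8 is below $8456.4, so you lose under either rule.
Payoff is $0 in both cases; difference = $0.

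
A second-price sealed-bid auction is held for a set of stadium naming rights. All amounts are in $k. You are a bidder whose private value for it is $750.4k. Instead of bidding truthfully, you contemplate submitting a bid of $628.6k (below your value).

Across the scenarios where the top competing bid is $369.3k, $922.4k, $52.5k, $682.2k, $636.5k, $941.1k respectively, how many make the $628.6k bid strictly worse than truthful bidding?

The deviation hurts exactly when the highest competing bid lies strictly between $628.6k and $750.4k — underbidding then forfeits a profitable win.
$369.3k: below both → same outcome either way.
$922.4k: above both → same outcome either way.
$52.5k: below both → same outcome either way.
$682.2k: inside the interval → strictly worse (loss $68.2k).
$636.5k: inside the interval → strictly worse (loss $113.9k).
$941.1k: above both → same outcome either way.
Count: 2.

2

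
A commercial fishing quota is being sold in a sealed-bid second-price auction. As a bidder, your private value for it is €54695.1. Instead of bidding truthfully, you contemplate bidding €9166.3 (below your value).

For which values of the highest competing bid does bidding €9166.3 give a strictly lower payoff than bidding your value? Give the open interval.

If the competing bid is below €9166.3, both bids win at the same price — no difference.
If it is above €54695.1, both bids lose — no difference.
If it lies strictly between €9166.3 and €54695.1, bidding your value wins at a price below your value (positive payoff) while bidding €9166.3 loses (payoff 0).
So the deviation strictly hurts on the open interval (€9166.3, €54695.1).
Because the price is fixed by the runner-up's bid, deviating from your value can only change a good outcome into a bad one — never the reverse.

(€9166.3, €54695.1)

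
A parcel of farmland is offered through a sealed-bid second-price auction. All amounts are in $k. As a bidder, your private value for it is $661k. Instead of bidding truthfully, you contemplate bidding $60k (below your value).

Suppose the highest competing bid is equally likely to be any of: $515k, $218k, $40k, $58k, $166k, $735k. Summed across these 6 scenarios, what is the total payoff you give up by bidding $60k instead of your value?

The deviation costs you only when the competing bid falls strictly between $60k and $661k; elsewhere both bids give the same outcome.
$515k: truthful payoff $146k, deviation payoff $0k → loss $146k.
$218k: truthful payoff $443k, deviation payoff $0k → loss $443k.
$40k: outcomes coincide → loss $0k.
$58k: outcomes coincide → loss $0k.
$166k: truthful payoff $495k, deviation payoff $0k → loss $495k.
$735k: outcomes coincide → loss $0k.
Total loss = $146k + $443k + $495k = $1084k.

$1084k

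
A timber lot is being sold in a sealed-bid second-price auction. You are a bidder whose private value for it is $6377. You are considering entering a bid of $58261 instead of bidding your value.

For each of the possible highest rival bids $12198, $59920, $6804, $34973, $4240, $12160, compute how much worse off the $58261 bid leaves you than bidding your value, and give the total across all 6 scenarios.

The deviation costs you only when the competing bid falls strictly between $6377 and $58261; elsewhere both bids give the same outcome.
$12198: truthful payoff $0, deviation payoff −$5821 → loss $5821.
$59920: outcomes coincide → loss $0.
$6804: truthful payoff $0, deviation payoff −$427 → loss $427.
$34973: truthful payoff $0, deviation payoff −$28596 → loss $28596.
$4240: outcomes coincide → loss $0.
$12160: truthful payoff $0, deviation payoff −$5783 → loss $5783.
Total loss = $5821 + $427 + $28596 + $5783 = $40627.
Truthful bidding weakly dominates here: raising your bid can only win items priced above your value, and lowering it can only forfeit items priced below.

$40627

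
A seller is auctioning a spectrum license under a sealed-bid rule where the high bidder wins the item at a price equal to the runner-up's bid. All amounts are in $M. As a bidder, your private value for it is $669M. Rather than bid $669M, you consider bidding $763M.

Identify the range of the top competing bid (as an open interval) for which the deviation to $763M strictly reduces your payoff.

If the competing bid is below $669M, both bids win at the same price — no difference.
If it is above $763M, both bids lose — no difference.
If it lies strictly between $669M and $763M, bidding your value loses (payoff 0) while bidding $763M wins at a price above your value (payoff negative).
So the deviation strictly hurts on the open interval ($669M, $763M).
Because the price is fixed by the runner-up's bid, deviating from your value can only change a good outcome into a bad one — never the reverse.

($669M, $763M)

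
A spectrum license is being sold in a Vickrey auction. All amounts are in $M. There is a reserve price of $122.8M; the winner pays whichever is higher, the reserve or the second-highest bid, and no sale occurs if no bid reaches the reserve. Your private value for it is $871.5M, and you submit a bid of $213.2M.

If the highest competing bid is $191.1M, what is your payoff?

Your bid $213.2M is the highest and exceeds the reserve.
Price = max(second-highest bid, reserve) = max($191.1M, $122.8M) = $191.1M.
Payoff = $871.5M − $191.1M = $680.4M.

$680.4M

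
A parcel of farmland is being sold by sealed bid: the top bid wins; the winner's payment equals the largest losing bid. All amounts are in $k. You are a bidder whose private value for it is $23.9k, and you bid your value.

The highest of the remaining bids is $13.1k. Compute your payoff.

Your bid $23.9k exceeds the highest competing bid $13.1k, so you win.
In a second-price auction the winner pays the second-highest bid, $13.1k.
Payoff = value − price = $23.9k − $13.1k = $10.8k.

$10.8k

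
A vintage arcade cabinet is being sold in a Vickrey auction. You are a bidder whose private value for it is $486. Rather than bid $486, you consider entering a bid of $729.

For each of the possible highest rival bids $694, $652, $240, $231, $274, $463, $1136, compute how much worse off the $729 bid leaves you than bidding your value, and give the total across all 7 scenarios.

The deviation costs you only when the competing bid falls strictly between $486 and $729; elsewhere both bids give the same outcome.
$694: truthful payoff $0, deviation payoff −$208 → loss $208.
$652: truthful payoff $0, deviation payoff −$166 → loss $166.
$240: outcomes coincide → loss $0.
$231: outcomes coincide → loss $0.
$274: outcomes coincide → loss $0.
$463: outcomes coincide → loss $0.
$1136: outcomes coincide → loss $0.
Total loss = $208 + $166 = $374.

$374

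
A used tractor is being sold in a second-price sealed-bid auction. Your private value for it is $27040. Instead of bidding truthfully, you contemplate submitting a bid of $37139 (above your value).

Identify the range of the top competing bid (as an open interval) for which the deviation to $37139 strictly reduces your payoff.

If the competing bid is below $27040, both bids win at the same price — no difference.
If it is above $37139, both bids lose — no difference.
If it lies strictly between $27040 and $37139, bidding your value loses (payoff 0) while bidding $37139 wins at a price above your value (payoff negative).
So the deviation strictly hurts on the open interval ($27040, $37139).

($27040, $37139)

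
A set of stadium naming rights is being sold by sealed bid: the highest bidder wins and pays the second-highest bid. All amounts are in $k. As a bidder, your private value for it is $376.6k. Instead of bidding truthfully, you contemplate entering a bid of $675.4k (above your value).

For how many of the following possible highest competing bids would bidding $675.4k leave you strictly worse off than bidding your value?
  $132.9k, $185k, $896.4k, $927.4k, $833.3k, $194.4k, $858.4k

The deviation hurts exactly when the highest competing bid lies strictly between $376.6k and $675.4k — overbidding then wins at a price above your value.
$132.9k: below both → same outcome either way.
$185k: below both → same outcome either way.
$896.4k: above both → same outcome either way.
$927.4k: above both → same outcome either way.
$833.3k: above both → same outcome either way.
$194.4k: below both → same outcome either way.
$858.4k: above both → same outcome either way.
Count: 0.

0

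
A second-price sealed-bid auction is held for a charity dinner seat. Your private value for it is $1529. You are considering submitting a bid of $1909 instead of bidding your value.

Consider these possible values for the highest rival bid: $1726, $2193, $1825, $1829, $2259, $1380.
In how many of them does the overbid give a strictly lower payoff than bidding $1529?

The deviation hurts exactly when the highest competing bid lies strictly between $1529 and $1909 — overbidding then wins at a price above your value.
$1726: inside the interval → strictly worse (loss $197).
$2193: above both → same outcome either way.
$1825: inside the interval → strictly worse (loss $296).
$1829: inside the interval → strictly worse (loss $300).
$2259: above both → same outcome either way.
$1380: below both → same outcome either way.
Count: 3.

3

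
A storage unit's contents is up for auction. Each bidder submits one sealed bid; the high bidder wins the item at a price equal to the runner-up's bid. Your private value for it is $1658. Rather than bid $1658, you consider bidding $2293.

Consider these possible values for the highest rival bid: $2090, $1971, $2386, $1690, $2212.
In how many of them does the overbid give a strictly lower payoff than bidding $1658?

4

The deviation hurts exactly when the highest competing bid lies strictly between $1658 and $2293 — overbidding then wins at a price above your value.
$2090: inside the interval → strictly worse (loss $432).
$1971: inside the interval → strictly worse (loss $313).
$2386: above both → same outcome either way.
$1690: inside the interval → strictly worse (loss $32).
$2212: inside the interval → strictly worse (loss $554).
Count: 4.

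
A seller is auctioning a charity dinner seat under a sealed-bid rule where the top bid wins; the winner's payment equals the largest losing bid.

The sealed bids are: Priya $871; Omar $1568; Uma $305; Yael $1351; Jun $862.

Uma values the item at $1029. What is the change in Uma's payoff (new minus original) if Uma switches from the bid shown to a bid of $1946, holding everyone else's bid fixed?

−$539

The highest bid among the other bidders is $1568; Uma's bid doesn't change that.
Original bid $305: Uma is not highest (top rival bid is $1568); payoff $0.
Alternative bid $1946: Uma is highest, pays the top rival bid $1568; payoff $1029 − $1568 = −$539.
Change in payoff = −$539 − ($0) = −$539.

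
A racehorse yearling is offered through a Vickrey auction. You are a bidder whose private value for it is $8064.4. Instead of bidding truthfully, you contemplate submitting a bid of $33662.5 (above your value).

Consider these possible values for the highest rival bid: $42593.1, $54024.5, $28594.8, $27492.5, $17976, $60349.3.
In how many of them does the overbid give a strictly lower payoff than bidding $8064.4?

3

The deviation hurts exactly when the highest competing bid lies strictly between $8064.4 and $33662.5 — overbidding then wins at a price above your value.
$42593.1: above both → same outcome either way.
$54024.5: above both → same outcome either way.
$28594.8: inside the interval → strictly worse (loss $20530.4).
$27492.5: inside the interval → strictly worse (loss $19428.1).
$17976: inside the interval → strictly worse (loss $9911.6).
$60349.3: above both → same outcome either way.
Count: 3.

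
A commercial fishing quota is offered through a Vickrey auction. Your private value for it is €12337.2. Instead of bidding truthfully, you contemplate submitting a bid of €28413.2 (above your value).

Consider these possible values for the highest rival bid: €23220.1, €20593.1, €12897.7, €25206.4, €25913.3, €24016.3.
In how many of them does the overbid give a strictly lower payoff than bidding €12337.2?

6

The deviation hurts exactly when the highest competing bid lies strictly between €12337.2 and €28413.2 — overbidding then wins at a price above your value.
€23220.1: inside the interval → strictly worse (loss €10882.9).
€20593.1: inside the interval → strictly worse (loss €8255.9).
€12897.7: inside the interval → strictly worse (loss €560.5).
€25206.4: inside the interval → strictly worse (loss €12869.2).
€25913.3: inside the interval → strictly worse (loss €13576.1).
€24016.3: inside the interval → strictly worse (loss €11679.1).
Count: 6.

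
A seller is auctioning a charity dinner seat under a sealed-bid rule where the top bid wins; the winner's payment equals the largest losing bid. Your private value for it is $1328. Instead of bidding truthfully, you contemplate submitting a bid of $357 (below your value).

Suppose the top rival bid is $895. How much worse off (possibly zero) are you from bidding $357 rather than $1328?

Bidding your value $1328: you win (since $1328 > $895) and pay $895. Payoff $433.
Bidding $357: you lose. Payoff $0.
The competing bid $895 lies between your shaded bid and your value, so underbidding forfeits an item you could have won at a profitable price.
Loss from deviating = $433 − ($0) = $433.

$433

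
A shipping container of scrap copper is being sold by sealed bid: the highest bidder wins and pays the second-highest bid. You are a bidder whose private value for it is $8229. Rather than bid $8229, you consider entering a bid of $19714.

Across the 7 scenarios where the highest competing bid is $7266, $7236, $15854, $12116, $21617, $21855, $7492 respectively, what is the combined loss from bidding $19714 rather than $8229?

$11512

The deviation costs you only when the competing bid falls strictly between $8229 and $19714; elsewhere both bids give the same outcome.
$7266: outcomes coincide → loss $0.
$7236: outcomes coincide → loss $0.
$15854: truthful payoff $0, deviation payoff −$7625 → loss $7625.
$12116: truthful payoff $0, deviation payoff −$3887 → loss $3887.
$21617: outcomes coincide → loss $0.
$21855: outcomes coincide → loss $0.
$7492: outcomes coincide → loss $0.
Total loss = $7625 + $3887 = $11512.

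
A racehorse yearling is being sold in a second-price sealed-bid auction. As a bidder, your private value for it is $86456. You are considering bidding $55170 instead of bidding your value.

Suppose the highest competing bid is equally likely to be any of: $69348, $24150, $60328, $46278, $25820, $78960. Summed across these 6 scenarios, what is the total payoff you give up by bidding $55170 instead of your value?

$50732

The deviation costs you only when the competing bid falls strictly between $55170 and $86456; elsewhere both bids give the same outcome.
$69348: truthful payoff $17108, deviation payoff $0 → loss $17108.
$24150: outcomes coincide → loss $0.
$60328: truthful payoff $26128, deviation payoff $0 → loss $26128.
$46278: outcomes coincide → loss $0.
$25820: outcomes coincide → loss $0.
$78960: truthful payoff $7496, deviation payoff $0 → loss $7496.
Total loss = $17108 + $26128 + $7496 = $50732.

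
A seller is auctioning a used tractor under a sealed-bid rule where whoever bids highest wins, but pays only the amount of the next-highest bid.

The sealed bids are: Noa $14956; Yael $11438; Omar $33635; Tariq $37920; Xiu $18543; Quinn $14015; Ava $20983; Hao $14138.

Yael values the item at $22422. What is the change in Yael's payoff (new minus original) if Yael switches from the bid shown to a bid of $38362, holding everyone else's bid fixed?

The highest bid among the other bidders is $37920; Yael's bid doesn't change that.
Original bid $11438: Yael is not highest (top rival bid is $37920); payoff $0.
Alternative bid $38362: Yael is highest, pays the top rival bid $37920; payoff $22422 − $37920 = −$15498.
Change in payoff = −$15498 − ($0) = −$15498.

−$15498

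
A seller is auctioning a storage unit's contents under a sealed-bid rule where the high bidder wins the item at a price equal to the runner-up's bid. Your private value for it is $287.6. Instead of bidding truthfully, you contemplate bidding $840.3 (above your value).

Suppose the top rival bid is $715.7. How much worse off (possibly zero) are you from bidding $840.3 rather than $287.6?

$428.1

Bidding your value $287.6: you lose (since $287.6 < $715.7). Payoff $0.
Bidding $840.3: you win and pay $715.7. Payoff $287.6 − $715.7 = −$428.1.
The competing bid $715.7 lies between your value and your inflated bid, so overbidding wins an item priced above your value.
Loss from deviating = $0 − (−$428.1) = $428.1.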